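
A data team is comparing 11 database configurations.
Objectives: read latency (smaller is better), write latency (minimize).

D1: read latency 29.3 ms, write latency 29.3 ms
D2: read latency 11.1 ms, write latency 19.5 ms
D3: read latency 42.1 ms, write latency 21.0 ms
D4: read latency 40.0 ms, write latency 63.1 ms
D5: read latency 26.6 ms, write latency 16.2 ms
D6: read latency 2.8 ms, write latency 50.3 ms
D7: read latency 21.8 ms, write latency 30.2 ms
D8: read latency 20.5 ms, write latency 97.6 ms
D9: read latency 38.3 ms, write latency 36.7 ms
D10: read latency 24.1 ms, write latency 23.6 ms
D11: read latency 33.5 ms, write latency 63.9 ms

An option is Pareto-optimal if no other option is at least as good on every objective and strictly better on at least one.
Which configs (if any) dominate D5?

none

D1: worse on read latency (29.3 vs 26.6).
D2: worse on write latency (19.5 vs 16.2).
D3: worse on read latency (42.1 vs 26.6).
D4: worse on read latency (40.0 vs 26.6).
D6: worse on write latency (50.3 vs 16.2).
D7: worse on write latency (30.2 vs 16.2).
D8: worse on write latency (97.6 vs 16.2).
D9: worse on read latency (38.3 vs 26.6).
D10: worse on write latency (23.6 vs 16.2).
D11: worse on read latency (33.5 vs 26.6).
No option dominates D5.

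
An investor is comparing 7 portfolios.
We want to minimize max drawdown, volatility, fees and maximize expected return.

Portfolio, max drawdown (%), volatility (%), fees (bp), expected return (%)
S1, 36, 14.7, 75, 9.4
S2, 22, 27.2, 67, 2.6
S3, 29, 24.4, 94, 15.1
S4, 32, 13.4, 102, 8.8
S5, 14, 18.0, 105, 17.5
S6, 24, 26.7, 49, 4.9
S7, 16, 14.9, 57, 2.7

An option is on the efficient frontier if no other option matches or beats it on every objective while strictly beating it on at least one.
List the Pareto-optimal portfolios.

S1, S3, S4, S5, S6, S7

S1: not dominated.
S2: dominated by S7 (max drawdown 16≤22, volatility 14.9≤27.2, fees 57≤67, expected return 2.7≥2.6).
S3: not dominated.
S4: not dominated (best volatility).
S5: not dominated (best max drawdown).
S6: not dominated (best fees).
S7: not dominated.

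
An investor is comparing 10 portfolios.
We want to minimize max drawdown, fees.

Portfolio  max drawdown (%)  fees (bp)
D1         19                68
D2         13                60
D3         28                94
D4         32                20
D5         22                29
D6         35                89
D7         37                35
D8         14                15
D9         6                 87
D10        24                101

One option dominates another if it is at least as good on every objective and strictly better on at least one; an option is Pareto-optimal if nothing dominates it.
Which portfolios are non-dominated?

D1: dominated by D2 (max drawdown 13≤19, fees 60≤68).
D2: not dominated.
D3: dominated by D1 (max drawdown 19≤28, fees 68≤94).
D4: dominated by D8 (max drawdown 14≤32, fees 15≤20).
D5: dominated by D8 (max drawdown 14≤22, fees 15≤29).
D6: dominated by D1 (max drawdown 19≤35, fees 68≤89).
D7: dominated by D4 (max drawdown 32≤37, fees 20≤35).
D8: not dominated (best fees).
D9: not dominated (best max drawdown).
D10: dominated by D1 (max drawdown 19≤24, fees 68≤101).

D2, D8, D9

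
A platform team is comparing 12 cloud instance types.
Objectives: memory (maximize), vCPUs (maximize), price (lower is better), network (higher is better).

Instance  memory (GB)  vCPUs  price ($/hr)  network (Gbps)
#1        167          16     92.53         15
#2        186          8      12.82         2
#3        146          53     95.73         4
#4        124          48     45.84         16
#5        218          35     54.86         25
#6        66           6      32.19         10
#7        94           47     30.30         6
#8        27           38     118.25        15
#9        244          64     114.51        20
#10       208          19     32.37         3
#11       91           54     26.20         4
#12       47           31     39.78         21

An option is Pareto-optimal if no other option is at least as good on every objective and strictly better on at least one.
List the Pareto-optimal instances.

#1: dominated by #5 (memory 218≥167, vCPUs 35≥16, price 54.86≤92.53, network 25≥15).
#2: not dominated (best price).
#3: not dominated.
#4: not dominated.
#5: not dominated (best network).
#6: not dominated.
#7: not dominated.
#8: dominated by #4 (memory 124≥27, vCPUs 48≥38, price 45.84≤118.25, network 16≥15).
#9: not dominated (best memory).
#10: not dominated.
#11: not dominated.
#12: not dominated.

#2, #3, #4, #5, #6, #7, #9, #10, #11, #12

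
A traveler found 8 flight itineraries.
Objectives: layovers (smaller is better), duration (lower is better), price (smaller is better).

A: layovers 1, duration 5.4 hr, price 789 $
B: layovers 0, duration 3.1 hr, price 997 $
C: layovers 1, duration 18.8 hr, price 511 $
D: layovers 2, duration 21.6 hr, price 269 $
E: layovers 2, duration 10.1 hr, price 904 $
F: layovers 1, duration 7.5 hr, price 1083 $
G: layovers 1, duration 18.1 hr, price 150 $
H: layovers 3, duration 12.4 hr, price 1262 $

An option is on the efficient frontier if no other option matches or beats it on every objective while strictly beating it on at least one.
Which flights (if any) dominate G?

A: worse on price (789 vs 150).
B: worse on price (997 vs 150).
C: worse on duration (18.8 vs 18.1).
D: worse on layovers (2 vs 1).
E: worse on layovers (2 vs 1).
F: worse on price (1083 vs 150).
H: worse on layovers (3 vs 1).
No option dominates G.

none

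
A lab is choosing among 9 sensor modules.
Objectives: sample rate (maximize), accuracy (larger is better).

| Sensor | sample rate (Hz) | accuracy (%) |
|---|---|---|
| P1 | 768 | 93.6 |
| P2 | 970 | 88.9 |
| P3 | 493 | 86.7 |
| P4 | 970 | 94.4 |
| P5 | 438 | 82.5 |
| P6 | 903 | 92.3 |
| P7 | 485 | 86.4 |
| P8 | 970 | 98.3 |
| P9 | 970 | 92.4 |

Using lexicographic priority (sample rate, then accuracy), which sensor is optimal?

P8

First maximize sample rate: best is 970, kept {P2, P4, P8, P9}.
Then maximize accuracy: best is 98.3, kept {P8}.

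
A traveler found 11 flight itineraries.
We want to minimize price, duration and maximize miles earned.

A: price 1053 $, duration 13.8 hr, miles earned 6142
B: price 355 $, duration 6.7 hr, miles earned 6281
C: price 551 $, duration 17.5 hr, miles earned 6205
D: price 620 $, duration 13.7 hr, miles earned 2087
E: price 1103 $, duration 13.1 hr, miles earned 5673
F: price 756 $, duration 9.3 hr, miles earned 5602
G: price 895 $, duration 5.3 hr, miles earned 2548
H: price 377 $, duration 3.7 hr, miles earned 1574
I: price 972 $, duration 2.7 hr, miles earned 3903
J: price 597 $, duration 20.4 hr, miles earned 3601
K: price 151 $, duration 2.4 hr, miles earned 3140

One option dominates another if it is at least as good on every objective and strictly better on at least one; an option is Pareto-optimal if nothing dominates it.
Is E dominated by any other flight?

B vs E: price 355≤1103, duration 6.7≤13.1, miles earned 6281≥5673 — B is at least as good on every objective and strictly better on at least one, so B dominates E.

Yes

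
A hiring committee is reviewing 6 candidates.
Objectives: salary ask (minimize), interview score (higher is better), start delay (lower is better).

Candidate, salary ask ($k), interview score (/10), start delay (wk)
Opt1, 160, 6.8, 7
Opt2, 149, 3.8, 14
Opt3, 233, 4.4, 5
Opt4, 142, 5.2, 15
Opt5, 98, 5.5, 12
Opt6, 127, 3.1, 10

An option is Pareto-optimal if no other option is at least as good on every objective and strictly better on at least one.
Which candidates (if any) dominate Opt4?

Opt5

Opt5: salary ask 98≤142, interview score 5.5≥5.2, start delay 12≤15 — dominates Opt4.
Others (Opt1, Opt2, Opt3, Opt6) are each worse than Opt4 on at least one objective.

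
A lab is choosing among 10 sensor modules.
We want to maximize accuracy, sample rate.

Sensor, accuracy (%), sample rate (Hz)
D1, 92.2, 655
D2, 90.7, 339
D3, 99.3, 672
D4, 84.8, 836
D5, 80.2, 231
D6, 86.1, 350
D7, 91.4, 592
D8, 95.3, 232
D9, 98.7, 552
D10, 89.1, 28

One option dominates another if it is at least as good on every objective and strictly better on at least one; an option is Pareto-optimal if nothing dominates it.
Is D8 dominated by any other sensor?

Yes

D3 vs D8: accuracy 99.3≥95.3, sample rate 672≥232 — D3 is at least as good on every objective and strictly better on at least one, so D3 dominates D8.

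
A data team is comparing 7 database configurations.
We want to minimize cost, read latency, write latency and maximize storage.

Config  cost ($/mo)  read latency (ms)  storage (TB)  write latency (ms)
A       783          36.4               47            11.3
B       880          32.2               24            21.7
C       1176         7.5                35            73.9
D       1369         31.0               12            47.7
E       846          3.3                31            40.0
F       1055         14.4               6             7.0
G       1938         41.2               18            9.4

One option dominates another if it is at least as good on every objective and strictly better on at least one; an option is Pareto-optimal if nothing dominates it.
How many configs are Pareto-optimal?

A: not dominated (best cost).
B: not dominated.
C: not dominated.
D: dominated by E (cost 846≤1369, read latency 3.3≤31.0, storage 31≥12, write latency 40.0≤47.7).
E: not dominated (best read latency).
F: not dominated (best write latency).
G: not dominated.
Pareto-optimal: A, B, C, E, F, G → 6.

6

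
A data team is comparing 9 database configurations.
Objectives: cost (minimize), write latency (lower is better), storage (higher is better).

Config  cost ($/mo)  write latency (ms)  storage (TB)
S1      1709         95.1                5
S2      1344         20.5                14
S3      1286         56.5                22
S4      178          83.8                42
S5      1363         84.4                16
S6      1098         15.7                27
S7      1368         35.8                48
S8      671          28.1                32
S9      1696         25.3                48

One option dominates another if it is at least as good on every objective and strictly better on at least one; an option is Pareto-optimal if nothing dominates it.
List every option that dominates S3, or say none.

S6: cost 1098≤1286, write latency 15.7≤56.5, storage 27≥22 — dominates S3.
S8: cost 671≤1286, write latency 28.1≤56.5, storage 32≥22 — dominates S3.
Others (S1, S2, S4, S5, S7, S9) are each worse than S3 on at least one objective.

S6, S8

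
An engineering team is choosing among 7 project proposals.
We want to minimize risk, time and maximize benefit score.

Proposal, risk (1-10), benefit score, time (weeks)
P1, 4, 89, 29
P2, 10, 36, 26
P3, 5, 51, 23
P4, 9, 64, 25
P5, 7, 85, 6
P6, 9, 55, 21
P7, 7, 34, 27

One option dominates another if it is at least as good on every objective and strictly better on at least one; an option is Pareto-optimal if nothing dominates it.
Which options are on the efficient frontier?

P1, P3, P5

P1: not dominated (best risk).
P2: dominated by P3 (risk 5≤10, benefit score 51≥36, time 23≤26).
P3: not dominated.
P4: dominated by P5 (risk 7≤9, benefit score 85≥64, time 6≤25).
P5: not dominated (best time).
P6: dominated by P5 (risk 7≤9, benefit score 85≥55, time 6≤21).
P7: dominated by P3 (risk 5≤7, benefit score 51≥34, time 23≤27).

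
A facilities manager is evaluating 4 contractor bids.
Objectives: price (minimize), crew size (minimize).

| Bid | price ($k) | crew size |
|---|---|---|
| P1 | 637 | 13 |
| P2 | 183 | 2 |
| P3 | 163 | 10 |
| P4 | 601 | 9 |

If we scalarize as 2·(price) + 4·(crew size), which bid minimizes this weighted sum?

P1: 2·637 + 4·13 = 1326
P2: 2·183 + 4·2 = 374
P3: 2·163 + 4·10 = 366
P4: 2·601 + 4·9 = 1238
Lowest: P3 at 366.

P3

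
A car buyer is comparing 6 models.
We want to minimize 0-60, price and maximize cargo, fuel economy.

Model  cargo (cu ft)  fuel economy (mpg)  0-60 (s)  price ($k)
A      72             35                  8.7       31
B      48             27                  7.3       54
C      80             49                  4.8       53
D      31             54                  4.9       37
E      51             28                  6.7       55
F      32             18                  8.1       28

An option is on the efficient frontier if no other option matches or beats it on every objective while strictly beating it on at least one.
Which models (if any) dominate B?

C

C: cargo 80≥48, fuel economy 49≥27, 0-60 4.8≤7.3, price 53≤54 — dominates B.
Others (A, D, E, F) are each worse than B on at least one objective.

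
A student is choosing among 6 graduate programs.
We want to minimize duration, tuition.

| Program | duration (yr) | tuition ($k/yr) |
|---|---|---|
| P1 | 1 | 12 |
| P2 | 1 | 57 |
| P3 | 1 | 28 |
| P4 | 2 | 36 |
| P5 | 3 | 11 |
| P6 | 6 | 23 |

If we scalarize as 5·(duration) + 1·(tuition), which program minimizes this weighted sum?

P1

P1: 5·1 + 1·12 = 17
P2: 5·1 + 1·57 = 62
P3: 5·1 + 1·28 = 33
P4: 5·2 + 1·36 = 46
P5: 5·3 + 1·11 = 26
P6: 5·6 + 1·23 = 53
Lowest: P1 at 17.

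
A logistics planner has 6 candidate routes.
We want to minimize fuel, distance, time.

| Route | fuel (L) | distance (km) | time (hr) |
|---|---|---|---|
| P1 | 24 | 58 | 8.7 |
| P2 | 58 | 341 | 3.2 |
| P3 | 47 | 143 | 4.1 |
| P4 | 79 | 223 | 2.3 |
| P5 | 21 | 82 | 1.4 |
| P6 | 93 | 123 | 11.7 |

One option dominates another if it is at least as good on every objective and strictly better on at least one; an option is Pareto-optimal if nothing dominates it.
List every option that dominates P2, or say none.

P5: fuel 21≤58, distance 82≤341, time 1.4≤3.2 — dominates P2.
Others (P1, P3, P4, P6) are each worse than P2 on at least one objective.

P5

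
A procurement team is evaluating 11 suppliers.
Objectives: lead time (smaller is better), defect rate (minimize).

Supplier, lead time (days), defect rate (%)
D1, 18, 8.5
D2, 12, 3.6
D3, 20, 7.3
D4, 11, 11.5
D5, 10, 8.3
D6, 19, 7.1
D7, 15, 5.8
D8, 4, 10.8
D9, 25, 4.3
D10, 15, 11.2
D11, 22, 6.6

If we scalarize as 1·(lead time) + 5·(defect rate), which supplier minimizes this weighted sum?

D1: 1·18 + 5·8.5 = 60.5
D2: 1·12 + 5·3.6 = 30.0
D3: 1·20 + 5·7.3 = 56.5
D4: 1·11 + 5·11.5 = 68.5
D5: 1·10 + 5·8.3 = 51.5
D6: 1·19 + 5·7.1 = 54.5
D7: 1·15 + 5·5.8 = 44.0
D8: 1·4 + 5·10.8 = 58.0
D9: 1·25 + 5·4.3 = 46.5
D10: 1·15 + 5·11.2 = 71.0
D11: 1·22 + 5·6.6 = 55.0
Lowest: D2 at 30.0.

D2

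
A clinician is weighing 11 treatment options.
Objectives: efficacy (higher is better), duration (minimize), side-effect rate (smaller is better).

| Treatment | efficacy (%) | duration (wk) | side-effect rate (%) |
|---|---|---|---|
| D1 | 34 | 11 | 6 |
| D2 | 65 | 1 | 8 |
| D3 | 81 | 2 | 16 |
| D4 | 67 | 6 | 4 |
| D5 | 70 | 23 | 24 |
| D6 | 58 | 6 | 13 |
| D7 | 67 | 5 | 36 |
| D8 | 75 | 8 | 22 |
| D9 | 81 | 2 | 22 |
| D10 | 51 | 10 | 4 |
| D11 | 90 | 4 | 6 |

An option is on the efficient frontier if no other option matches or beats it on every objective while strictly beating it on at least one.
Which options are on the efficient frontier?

D1: dominated by D4 (efficacy 67≥34, duration 6≤11, side-effect rate 4≤6).
D2: not dominated (best duration).
D3: not dominated.
D4: not dominated.
D5: dominated by D3 (efficacy 81≥70, duration 2≤23, side-effect rate 16≤24).
D6: dominated by D2 (efficacy 65≥58, duration 1≤6, side-effect rate 8≤13).
D7: dominated by D3 (efficacy 81≥67, duration 2≤5, side-effect rate 16≤36).
D8: dominated by D3 (efficacy 81≥75, duration 2≤8, side-effect rate 16≤22).
D9: dominated by D3 (efficacy 81≥81, duration 2≤2, side-effect rate 16≤22).
D10: dominated by D4 (efficacy 67≥51, duration 6≤10, side-effect rate 4≤4).
D11: not dominated (best efficacy).

D2, D3, D4, D11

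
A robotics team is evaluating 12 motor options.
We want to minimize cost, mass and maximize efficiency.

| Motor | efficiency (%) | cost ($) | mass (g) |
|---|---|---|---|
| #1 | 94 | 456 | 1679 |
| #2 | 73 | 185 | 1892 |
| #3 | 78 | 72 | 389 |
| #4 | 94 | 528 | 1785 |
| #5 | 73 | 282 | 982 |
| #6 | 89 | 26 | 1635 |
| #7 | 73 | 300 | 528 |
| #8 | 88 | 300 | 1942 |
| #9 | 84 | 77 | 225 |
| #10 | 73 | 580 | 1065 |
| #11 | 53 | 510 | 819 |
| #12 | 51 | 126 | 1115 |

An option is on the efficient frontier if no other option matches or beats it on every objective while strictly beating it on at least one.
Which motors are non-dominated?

#1, #3, #6, #9

#1: not dominated.
#2: dominated by #3 (efficiency 78≥73, cost 72≤185, mass 389≤1892).
#3: not dominated.
#4: dominated by #1 (efficiency 94≥94, cost 456≤528, mass 1679≤1785).
#5: dominated by #3 (efficiency 78≥73, cost 72≤282, mass 389≤982).
#6: not dominated (best cost).
#7: dominated by #3 (efficiency 78≥73, cost 72≤300, mass 389≤528).
#8: dominated by #6 (efficiency 89≥88, cost 26≤300, mass 1635≤1942).
#9: not dominated (best mass).
#10: dominated by #3 (efficiency 78≥73, cost 72≤580, mass 389≤1065).
#11: dominated by #3 (efficiency 78≥53, cost 72≤510, mass 389≤819).
#12: dominated by #3 (efficiency 78≥51, cost 72≤126, mass 389≤1115).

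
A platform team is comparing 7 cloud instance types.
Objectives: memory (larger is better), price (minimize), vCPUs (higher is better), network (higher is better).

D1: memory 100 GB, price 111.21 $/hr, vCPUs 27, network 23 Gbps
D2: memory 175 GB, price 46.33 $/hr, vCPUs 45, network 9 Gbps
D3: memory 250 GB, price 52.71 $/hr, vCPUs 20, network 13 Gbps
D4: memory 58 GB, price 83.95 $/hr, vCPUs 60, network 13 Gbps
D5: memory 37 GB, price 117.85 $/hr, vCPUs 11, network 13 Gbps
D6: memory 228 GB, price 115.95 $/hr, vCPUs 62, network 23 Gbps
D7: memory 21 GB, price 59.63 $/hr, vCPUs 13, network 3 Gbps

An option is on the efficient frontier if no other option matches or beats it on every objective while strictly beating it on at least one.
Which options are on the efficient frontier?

D1: not dominated.
D2: not dominated (best price).
D3: not dominated (best memory).
D4: not dominated.
D5: dominated by D1 (memory 100≥37, price 111.21≤117.85, vCPUs 27≥11, network 23≥13).
D6: not dominated (best vCPUs).
D7: dominated by D2 (memory 175≥21, price 46.33≤59.63, vCPUs 45≥13, network 9≥3).

D1, D2, D3, D4, D6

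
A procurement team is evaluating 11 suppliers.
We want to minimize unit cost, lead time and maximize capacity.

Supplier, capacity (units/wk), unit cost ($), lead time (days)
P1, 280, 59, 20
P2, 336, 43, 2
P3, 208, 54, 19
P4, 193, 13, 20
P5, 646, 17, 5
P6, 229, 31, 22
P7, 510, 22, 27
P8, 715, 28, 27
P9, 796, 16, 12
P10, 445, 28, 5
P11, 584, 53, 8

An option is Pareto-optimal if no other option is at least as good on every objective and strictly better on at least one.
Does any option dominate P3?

P2 vs P3: capacity 336≥208, unit cost 43≤54, lead time 2≤19 — P2 is at least as good on every objective and strictly better on at least one, so P2 dominates P3.

Yes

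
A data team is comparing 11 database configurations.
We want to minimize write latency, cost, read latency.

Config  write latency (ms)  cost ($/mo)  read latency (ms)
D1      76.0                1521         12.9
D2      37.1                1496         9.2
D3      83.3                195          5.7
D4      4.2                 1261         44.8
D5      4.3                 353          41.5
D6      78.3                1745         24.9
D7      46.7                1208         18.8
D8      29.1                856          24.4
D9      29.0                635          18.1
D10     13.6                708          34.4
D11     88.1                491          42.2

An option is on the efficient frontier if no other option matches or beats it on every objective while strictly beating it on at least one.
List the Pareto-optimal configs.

D2, D3, D4, D5, D9, D10

D1: dominated by D2 (write latency 37.1≤76.0, cost 1496≤1521, read latency 9.2≤12.9).
D2: not dominated.
D3: not dominated (best cost).
D4: not dominated (best write latency).
D5: not dominated.
D6: dominated by D1 (write latency 76.0≤78.3, cost 1521≤1745, read latency 12.9≤24.9).
D7: dominated by D9 (write latency 29.0≤46.7, cost 635≤1208, read latency 18.1≤18.8).
D8: dominated by D9 (write latency 29.0≤29.1, cost 635≤856, read latency 18.1≤24.4).
D9: not dominated.
D10: not dominated.
D11: dominated by D3 (write latency 83.3≤88.1, cost 195≤491, read latency 5.7≤42.2).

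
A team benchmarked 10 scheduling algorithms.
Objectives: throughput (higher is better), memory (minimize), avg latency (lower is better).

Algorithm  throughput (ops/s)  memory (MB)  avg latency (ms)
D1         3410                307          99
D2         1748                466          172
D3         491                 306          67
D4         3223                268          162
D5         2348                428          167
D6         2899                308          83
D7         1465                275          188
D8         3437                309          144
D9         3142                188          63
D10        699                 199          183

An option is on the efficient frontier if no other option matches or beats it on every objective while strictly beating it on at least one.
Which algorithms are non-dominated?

D1: not dominated.
D2: dominated by D1 (throughput 3410≥1748, memory 307≤466, avg latency 99≤172).
D3: dominated by D9 (throughput 3142≥491, memory 188≤306, avg latency 63≤67).
D4: not dominated.
D5: dominated by D1 (throughput 3410≥2348, memory 307≤428, avg latency 99≤167).
D6: dominated by D9 (throughput 3142≥2899, memory 188≤308, avg latency 63≤83).
D7: dominated by D4 (throughput 3223≥1465, memory 268≤275, avg latency 162≤188).
D8: not dominated (best throughput).
D9: not dominated (best memory).
D10: dominated by D9 (throughput 3142≥699, memory 188≤199, avg latency 63≤183).

D1, D4, D8, D9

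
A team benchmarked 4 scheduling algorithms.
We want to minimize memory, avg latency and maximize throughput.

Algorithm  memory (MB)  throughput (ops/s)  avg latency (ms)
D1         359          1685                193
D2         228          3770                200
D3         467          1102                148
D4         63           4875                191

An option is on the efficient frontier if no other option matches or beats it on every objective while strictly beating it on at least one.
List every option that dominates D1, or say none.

D4

D4: memory 63≤359, throughput 4875≥1685, avg latency 191≤193 — dominates D1.
Others (D2, D3) are each worse than D1 on at least one objective.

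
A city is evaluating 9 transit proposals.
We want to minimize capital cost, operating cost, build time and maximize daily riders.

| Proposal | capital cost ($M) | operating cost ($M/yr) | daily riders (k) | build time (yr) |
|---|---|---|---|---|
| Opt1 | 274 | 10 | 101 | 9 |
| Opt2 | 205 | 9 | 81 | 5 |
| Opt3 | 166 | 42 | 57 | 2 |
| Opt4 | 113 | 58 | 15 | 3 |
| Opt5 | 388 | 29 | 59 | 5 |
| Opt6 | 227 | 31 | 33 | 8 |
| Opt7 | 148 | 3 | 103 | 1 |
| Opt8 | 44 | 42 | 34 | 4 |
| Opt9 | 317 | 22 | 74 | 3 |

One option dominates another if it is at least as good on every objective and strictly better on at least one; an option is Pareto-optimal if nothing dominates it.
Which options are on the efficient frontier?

Opt1: dominated by Opt7 (capital cost 148≤274, operating cost 3≤10, daily riders 103≥101, build time 1≤9).
Opt2: dominated by Opt7 (capital cost 148≤205, operating cost 3≤9, daily riders 103≥81, build time 1≤5).
Opt3: dominated by Opt7 (capital cost 148≤166, operating cost 3≤42, daily riders 103≥57, build time 1≤2).
Opt4: not dominated.
Opt5: dominated by Opt2 (capital cost 205≤388, operating cost 9≤29, daily riders 81≥59, build time 5≤5).
Opt6: dominated by Opt2 (capital cost 205≤227, operating cost 9≤31, daily riders 81≥33, build time 5≤8).
Opt7: not dominated (best operating cost).
Opt8: not dominated (best capital cost).
Opt9: dominated by Opt7 (capital cost 148≤317, operating cost 3≤22, daily riders 103≥74, build time 1≤3).

Opt4, Opt7, Opt8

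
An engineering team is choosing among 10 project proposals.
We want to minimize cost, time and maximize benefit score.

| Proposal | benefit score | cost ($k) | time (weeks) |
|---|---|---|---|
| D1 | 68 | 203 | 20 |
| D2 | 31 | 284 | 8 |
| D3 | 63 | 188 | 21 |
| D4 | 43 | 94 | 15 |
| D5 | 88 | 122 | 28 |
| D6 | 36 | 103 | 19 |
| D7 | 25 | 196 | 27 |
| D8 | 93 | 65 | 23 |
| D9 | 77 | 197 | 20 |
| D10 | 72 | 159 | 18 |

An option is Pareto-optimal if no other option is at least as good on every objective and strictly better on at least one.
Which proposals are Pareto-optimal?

D1: dominated by D9 (benefit score 77≥68, cost 197≤203, time 20≤20).
D2: not dominated (best time).
D3: dominated by D10 (benefit score 72≥63, cost 159≤188, time 18≤21).
D4: not dominated.
D5: dominated by D8 (benefit score 93≥88, cost 65≤122, time 23≤28).
D6: dominated by D4 (benefit score 43≥36, cost 94≤103, time 15≤19).
D7: dominated by D3 (benefit score 63≥25, cost 188≤196, time 21≤27).
D8: not dominated (best benefit score).
D9: not dominated.
D10: not dominated.

D2, D4, D8, D9, D10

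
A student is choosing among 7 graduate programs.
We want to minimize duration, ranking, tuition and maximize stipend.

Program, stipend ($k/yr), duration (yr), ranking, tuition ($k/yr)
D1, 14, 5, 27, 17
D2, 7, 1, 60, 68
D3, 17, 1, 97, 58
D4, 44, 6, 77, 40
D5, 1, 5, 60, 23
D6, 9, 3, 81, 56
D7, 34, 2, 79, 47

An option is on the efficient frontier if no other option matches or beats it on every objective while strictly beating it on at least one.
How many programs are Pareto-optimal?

5

D1: not dominated (best ranking).
D2: not dominated.
D3: not dominated.
D4: not dominated (best stipend).
D5: dominated by D1 (stipend 14≥1, duration 5≤5, ranking 27≤60, tuition 17≤23).
D6: dominated by D7 (stipend 34≥9, duration 2≤3, ranking 79≤81, tuition 47≤56).
D7: not dominated.
Pareto-optimal: D1, D2, D3, D4, D7 → 5.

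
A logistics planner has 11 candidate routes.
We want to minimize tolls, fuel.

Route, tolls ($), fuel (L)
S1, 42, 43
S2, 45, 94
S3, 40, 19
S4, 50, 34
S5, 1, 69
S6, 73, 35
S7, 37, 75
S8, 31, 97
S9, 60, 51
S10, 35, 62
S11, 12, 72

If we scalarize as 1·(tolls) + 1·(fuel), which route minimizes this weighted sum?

S1: 1·42 + 1·43 = 85
S2: 1·45 + 1·94 = 139
S3: 1·40 + 1·19 = 59
S4: 1·50 + 1·34 = 84
S5: 1·1 + 1·69 = 70
S6: 1·73 + 1·35 = 108
S7: 1·37 + 1·75 = 112
S8: 1·31 + 1·97 = 128
S9: 1·60 + 1·51 = 111
S10: 1·35 + 1·62 = 97
S11: 1·12 + 1·72 = 84
Lowest: S3 at 59.

S3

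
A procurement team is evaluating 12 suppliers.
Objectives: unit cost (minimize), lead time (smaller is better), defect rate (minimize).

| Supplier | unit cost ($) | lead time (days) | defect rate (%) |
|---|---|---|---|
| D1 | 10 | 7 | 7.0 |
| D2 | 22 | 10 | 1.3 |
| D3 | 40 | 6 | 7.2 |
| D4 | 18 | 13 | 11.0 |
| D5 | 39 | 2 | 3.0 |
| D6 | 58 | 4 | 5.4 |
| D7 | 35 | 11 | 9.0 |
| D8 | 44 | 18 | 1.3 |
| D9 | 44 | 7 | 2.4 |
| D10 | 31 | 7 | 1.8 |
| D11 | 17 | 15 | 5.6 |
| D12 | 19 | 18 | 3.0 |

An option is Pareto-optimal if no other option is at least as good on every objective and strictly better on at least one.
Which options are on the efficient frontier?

D1: not dominated (best unit cost).
D2: not dominated.
D3: dominated by D5 (unit cost 39≤40, lead time 2≤6, defect rate 3.0≤7.2).
D4: dominated by D1 (unit cost 10≤18, lead time 7≤13, defect rate 7.0≤11.0).
D5: not dominated (best lead time).
D6: dominated by D5 (unit cost 39≤58, lead time 2≤4, defect rate 3.0≤5.4).
D7: dominated by D1 (unit cost 10≤35, lead time 7≤11, defect rate 7.0≤9.0).
D8: dominated by D2 (unit cost 22≤44, lead time 10≤18, defect rate 1.3≤1.3).
D9: dominated by D10 (unit cost 31≤44, lead time 7≤7, defect rate 1.8≤2.4).
D10: not dominated.
D11: not dominated.
D12: not dominated.

D1, D2, D5, D10, D11, D12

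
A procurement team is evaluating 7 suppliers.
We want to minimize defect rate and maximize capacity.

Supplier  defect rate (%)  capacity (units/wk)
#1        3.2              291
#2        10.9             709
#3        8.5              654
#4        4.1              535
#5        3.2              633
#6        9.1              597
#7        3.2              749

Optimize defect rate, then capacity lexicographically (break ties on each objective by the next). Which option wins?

#7

First minimize defect rate: best is 3.2, kept {#1, #5, #7}.
Then maximize capacity: best is 749, kept {#7}.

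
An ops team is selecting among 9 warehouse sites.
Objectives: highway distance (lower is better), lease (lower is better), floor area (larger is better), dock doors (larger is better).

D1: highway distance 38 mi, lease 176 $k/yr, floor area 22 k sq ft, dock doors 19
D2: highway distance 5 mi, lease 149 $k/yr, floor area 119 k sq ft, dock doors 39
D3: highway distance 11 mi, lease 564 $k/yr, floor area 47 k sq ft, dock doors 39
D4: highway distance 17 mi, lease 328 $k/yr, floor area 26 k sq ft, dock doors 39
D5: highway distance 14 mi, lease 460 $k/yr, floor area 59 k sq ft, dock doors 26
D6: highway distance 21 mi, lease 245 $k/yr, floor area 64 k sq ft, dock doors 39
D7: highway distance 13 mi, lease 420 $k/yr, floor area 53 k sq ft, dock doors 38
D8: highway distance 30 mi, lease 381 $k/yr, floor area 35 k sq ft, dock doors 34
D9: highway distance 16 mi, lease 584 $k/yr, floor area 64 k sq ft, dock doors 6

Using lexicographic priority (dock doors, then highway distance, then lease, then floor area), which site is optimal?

First maximize dock doors: best is 39, kept {D2, D3, D4, D6}.
Then minimize highway distance: best is 5, kept {D2}.

D2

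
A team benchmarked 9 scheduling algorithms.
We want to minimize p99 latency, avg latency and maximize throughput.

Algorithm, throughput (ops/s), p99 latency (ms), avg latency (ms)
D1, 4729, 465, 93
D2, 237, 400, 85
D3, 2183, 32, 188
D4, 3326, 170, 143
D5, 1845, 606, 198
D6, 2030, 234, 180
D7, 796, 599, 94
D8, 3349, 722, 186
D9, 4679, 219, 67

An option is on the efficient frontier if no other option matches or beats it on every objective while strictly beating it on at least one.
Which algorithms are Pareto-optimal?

D1, D3, D4, D9

D1: not dominated (best throughput).
D2: dominated by D9 (throughput 4679≥237, p99 latency 219≤400, avg latency 67≤85).
D3: not dominated (best p99 latency).
D4: not dominated.
D5: dominated by D1 (throughput 4729≥1845, p99 latency 465≤606, avg latency 93≤198).
D6: dominated by D4 (throughput 3326≥2030, p99 latency 170≤234, avg latency 143≤180).
D7: dominated by D1 (throughput 4729≥796, p99 latency 465≤599, avg latency 93≤94).
D8: dominated by D1 (throughput 4729≥3349, p99 latency 465≤722, avg latency 93≤186).
D9: not dominated (best avg latency).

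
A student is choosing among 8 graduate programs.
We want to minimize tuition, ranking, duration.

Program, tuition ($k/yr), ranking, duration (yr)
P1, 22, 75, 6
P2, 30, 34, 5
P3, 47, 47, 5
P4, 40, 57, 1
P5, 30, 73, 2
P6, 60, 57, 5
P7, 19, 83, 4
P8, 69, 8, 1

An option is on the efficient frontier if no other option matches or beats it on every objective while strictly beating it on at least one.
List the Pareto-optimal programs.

P1, P2, P4, P5, P7, P8

P1: not dominated.
P2: not dominated.
P3: dominated by P2 (tuition 30≤47, ranking 34≤47, duration 5≤5).
P4: not dominated.
P5: not dominated.
P6: dominated by P2 (tuition 30≤60, ranking 34≤57, duration 5≤5).
P7: not dominated (best tuition).
P8: not dominated (best ranking).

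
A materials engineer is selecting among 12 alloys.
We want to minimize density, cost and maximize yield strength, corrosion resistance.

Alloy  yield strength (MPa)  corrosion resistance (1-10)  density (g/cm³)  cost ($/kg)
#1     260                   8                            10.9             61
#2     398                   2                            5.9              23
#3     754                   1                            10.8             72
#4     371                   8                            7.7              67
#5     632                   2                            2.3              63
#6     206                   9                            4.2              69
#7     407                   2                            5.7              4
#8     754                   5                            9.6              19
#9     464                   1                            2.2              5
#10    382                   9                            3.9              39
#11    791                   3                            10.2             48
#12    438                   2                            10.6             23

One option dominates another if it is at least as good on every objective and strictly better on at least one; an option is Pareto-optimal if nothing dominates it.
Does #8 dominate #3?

#8 vs #3: yield strength 754≥754, corrosion resistance 5≥1, density 9.6≤10.8, cost 19≤72 — #8 is at least as good on every objective with at least one strict improvement.

Yes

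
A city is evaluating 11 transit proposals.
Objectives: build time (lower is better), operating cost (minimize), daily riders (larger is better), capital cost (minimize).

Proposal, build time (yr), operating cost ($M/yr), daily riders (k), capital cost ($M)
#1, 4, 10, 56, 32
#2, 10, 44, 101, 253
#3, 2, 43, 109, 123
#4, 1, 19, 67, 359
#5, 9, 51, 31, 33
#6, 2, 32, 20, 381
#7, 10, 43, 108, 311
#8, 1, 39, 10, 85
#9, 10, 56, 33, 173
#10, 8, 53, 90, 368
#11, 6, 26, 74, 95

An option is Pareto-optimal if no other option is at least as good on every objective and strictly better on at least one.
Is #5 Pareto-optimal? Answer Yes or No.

No

#1 vs #5: build time 4≤9, operating cost 10≤51, daily riders 56≥31, capital cost 32≤33 — #1 is at least as good on every objective and strictly better on at least one, so #1 dominates #5.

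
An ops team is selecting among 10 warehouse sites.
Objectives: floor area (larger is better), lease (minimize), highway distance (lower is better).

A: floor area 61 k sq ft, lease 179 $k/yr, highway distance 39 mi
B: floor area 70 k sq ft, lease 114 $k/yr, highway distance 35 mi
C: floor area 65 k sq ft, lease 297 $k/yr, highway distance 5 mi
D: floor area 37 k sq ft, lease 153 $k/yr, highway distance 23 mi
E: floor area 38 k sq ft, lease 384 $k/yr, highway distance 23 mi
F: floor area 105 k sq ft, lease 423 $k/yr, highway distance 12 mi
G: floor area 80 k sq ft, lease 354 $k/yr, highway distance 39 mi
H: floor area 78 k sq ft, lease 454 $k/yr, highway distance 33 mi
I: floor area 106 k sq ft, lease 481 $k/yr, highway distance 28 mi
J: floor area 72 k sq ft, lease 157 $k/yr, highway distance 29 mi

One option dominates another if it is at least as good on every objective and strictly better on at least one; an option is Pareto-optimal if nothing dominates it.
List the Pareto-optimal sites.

B, C, D, F, G, I, J

A: dominated by B (floor area 70≥61, lease 114≤179, highway distance 35≤39).
B: not dominated (best lease).
C: not dominated (best highway distance).
D: not dominated.
E: dominated by C (floor area 65≥38, lease 297≤384, highway distance 5≤23).
F: not dominated.
G: not dominated.
H: dominated by F (floor area 105≥78, lease 423≤454, highway distance 12≤33).
I: not dominated (best floor area).
J: not dominated.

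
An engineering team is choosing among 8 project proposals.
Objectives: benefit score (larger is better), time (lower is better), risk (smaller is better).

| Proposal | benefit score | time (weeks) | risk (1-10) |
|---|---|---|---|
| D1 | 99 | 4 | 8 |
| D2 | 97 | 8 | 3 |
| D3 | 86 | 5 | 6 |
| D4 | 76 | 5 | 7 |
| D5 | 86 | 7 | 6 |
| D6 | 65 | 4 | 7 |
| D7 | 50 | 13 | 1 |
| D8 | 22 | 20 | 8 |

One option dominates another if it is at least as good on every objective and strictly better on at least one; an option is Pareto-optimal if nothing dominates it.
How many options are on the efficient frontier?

D1: not dominated (best benefit score).
D2: not dominated.
D3: not dominated.
D4: dominated by D3 (benefit score 86≥76, time 5≤5, risk 6≤7).
D5: dominated by D3 (benefit score 86≥86, time 5≤7, risk 6≤6).
D6: not dominated.
D7: not dominated (best risk).
D8: dominated by D1 (benefit score 99≥22, time 4≤20, risk 8≤8).
Pareto-optimal: D1, D2, D3, D6, D7 → 5.

5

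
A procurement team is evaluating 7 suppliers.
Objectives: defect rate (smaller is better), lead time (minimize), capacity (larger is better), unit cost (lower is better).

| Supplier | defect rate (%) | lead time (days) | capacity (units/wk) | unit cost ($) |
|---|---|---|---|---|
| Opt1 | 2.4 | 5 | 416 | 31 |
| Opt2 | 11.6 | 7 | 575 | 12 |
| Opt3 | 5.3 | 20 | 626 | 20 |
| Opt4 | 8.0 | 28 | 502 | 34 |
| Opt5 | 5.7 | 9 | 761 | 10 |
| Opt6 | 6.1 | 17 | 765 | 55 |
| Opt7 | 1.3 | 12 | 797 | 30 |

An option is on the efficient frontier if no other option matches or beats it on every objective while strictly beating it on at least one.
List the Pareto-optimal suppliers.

Opt1: not dominated (best lead time).
Opt2: not dominated.
Opt3: not dominated.
Opt4: dominated by Opt3 (defect rate 5.3≤8.0, lead time 20≤28, capacity 626≥502, unit cost 20≤34).
Opt5: not dominated (best unit cost).
Opt6: dominated by Opt7 (defect rate 1.3≤6.1, lead time 12≤17, capacity 797≥765, unit cost 30≤55).
Opt7: not dominated (best defect rate).

Opt1, Opt2, Opt3, Opt5, Opt7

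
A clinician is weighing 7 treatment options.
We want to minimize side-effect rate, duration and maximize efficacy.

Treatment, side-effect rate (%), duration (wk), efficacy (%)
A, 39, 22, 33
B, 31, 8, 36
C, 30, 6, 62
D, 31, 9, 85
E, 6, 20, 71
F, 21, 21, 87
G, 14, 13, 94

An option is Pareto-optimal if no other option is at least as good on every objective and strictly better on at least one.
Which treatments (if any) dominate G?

A: worse on side-effect rate (39 vs 14).
B: worse on side-effect rate (31 vs 14).
C: worse on side-effect rate (30 vs 14).
D: worse on side-effect rate (31 vs 14).
E: worse on duration (20 vs 13).
F: worse on side-effect rate (21 vs 14).
No option dominates G.

none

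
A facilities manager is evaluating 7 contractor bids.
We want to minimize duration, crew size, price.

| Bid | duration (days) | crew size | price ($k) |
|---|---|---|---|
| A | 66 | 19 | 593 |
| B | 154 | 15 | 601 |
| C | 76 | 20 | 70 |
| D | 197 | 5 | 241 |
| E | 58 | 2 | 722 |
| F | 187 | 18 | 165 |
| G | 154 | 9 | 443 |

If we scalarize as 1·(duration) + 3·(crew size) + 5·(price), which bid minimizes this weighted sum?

A: 1·66 + 3·19 + 5·593 = 3088
B: 1·154 + 3·15 + 5·601 = 3204
C: 1·76 + 3·20 + 5·70 = 486
D: 1·197 + 3·5 + 5·241 = 1417
E: 1·58 + 3·2 + 5·722 = 3674
F: 1·187 + 3·18 + 5·165 = 1066
G: 1·154 + 3·9 + 5·443 = 2396
Lowest: C at 486.

C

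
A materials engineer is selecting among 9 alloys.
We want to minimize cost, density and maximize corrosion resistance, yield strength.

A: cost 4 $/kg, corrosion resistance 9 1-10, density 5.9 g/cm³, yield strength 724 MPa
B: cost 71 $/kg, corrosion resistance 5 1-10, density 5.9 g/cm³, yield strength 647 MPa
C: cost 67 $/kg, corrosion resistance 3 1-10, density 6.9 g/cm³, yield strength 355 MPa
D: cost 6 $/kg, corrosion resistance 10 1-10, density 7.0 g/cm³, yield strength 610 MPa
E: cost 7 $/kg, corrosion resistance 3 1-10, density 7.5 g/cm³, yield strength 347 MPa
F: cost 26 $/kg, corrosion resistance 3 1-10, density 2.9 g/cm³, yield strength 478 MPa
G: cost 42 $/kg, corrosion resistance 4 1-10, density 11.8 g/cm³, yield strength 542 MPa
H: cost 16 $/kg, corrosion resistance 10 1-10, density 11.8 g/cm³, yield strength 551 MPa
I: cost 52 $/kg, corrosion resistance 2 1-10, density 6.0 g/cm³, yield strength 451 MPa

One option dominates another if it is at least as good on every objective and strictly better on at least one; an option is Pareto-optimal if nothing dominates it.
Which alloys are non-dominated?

A: not dominated (best cost).
B: dominated by A (cost 4≤71, corrosion resistance 9≥5, density 5.9≤5.9, yield strength 724≥647).
C: dominated by A (cost 4≤67, corrosion resistance 9≥3, density 5.9≤6.9, yield strength 724≥355).
D: not dominated.
E: dominated by A (cost 4≤7, corrosion resistance 9≥3, density 5.9≤7.5, yield strength 724≥347).
F: not dominated (best density).
G: dominated by A (cost 4≤42, corrosion resistance 9≥4, density 5.9≤11.8, yield strength 724≥542).
H: dominated by D (cost 6≤16, corrosion resistance 10≥10, density 7.0≤11.8, yield strength 610≥551).
I: dominated by A (cost 4≤52, corrosion resistance 9≥2, density 5.9≤6.0, yield strength 724≥451).

A, D, F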